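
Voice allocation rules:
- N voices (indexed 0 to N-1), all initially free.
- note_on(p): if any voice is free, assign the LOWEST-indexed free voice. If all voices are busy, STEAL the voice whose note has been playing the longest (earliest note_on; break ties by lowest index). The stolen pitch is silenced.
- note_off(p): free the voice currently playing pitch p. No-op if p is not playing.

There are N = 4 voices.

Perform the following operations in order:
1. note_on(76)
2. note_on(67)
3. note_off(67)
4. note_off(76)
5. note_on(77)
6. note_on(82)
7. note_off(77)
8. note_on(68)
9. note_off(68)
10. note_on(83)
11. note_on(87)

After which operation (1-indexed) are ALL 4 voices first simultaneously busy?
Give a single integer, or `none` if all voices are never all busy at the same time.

Op 1: note_on(76): voice 0 is free -> assigned | voices=[76 - - -]
Op 2: note_on(67): voice 1 is free -> assigned | voices=[76 67 - -]
Op 3: note_off(67): free voice 1 | voices=[76 - - -]
Op 4: note_off(76): free voice 0 | voices=[- - - -]
Op 5: note_on(77): voice 0 is free -> assigned | voices=[77 - - -]
Op 6: note_on(82): voice 1 is free -> assigned | voices=[77 82 - -]
Op 7: note_off(77): free voice 0 | voices=[- 82 - -]
Op 8: note_on(68): voice 0 is free -> assigned | voices=[68 82 - -]
Op 9: note_off(68): free voice 0 | voices=[- 82 - -]
Op 10: note_on(83): voice 0 is free -> assigned | voices=[83 82 - -]
Op 11: note_on(87): voice 2 is free -> assigned | voices=[83 82 87 -]

Answer: none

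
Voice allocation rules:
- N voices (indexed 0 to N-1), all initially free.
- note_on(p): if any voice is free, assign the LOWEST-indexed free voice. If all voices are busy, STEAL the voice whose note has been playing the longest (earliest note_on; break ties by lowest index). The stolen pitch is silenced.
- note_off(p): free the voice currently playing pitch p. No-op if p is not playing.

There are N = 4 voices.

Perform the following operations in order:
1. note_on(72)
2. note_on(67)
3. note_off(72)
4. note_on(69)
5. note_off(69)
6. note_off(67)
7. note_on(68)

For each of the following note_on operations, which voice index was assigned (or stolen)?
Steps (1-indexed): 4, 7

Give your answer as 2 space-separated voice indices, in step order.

Op 1: note_on(72): voice 0 is free -> assigned | voices=[72 - - -]
Op 2: note_on(67): voice 1 is free -> assigned | voices=[72 67 - -]
Op 3: note_off(72): free voice 0 | voices=[- 67 - -]
Op 4: note_on(69): voice 0 is free -> assigned | voices=[69 67 - -]
Op 5: note_off(69): free voice 0 | voices=[- 67 - -]
Op 6: note_off(67): free voice 1 | voices=[- - - -]
Op 7: note_on(68): voice 0 is free -> assigned | voices=[68 - - -]

Answer: 0 0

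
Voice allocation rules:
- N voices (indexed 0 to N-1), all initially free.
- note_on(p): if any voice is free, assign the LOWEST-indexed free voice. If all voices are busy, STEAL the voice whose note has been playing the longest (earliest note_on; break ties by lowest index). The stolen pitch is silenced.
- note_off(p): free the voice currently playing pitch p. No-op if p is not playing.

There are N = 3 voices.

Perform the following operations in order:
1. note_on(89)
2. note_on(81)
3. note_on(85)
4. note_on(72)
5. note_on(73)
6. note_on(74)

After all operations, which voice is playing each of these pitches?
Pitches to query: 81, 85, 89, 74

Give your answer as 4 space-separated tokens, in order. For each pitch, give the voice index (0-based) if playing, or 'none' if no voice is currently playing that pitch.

Answer: none none none 2

Derivation:
Op 1: note_on(89): voice 0 is free -> assigned | voices=[89 - -]
Op 2: note_on(81): voice 1 is free -> assigned | voices=[89 81 -]
Op 3: note_on(85): voice 2 is free -> assigned | voices=[89 81 85]
Op 4: note_on(72): all voices busy, STEAL voice 0 (pitch 89, oldest) -> assign | voices=[72 81 85]
Op 5: note_on(73): all voices busy, STEAL voice 1 (pitch 81, oldest) -> assign | voices=[72 73 85]
Op 6: note_on(74): all voices busy, STEAL voice 2 (pitch 85, oldest) -> assign | voices=[72 73 74]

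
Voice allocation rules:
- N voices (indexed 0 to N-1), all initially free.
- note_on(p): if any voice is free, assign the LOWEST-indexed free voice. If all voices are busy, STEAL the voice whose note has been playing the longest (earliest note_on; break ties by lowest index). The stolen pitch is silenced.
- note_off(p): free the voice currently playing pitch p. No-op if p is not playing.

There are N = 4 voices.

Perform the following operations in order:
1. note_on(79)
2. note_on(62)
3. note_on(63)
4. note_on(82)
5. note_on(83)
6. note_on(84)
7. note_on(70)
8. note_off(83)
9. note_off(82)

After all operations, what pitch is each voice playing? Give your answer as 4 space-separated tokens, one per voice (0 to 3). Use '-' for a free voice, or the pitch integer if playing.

Op 1: note_on(79): voice 0 is free -> assigned | voices=[79 - - -]
Op 2: note_on(62): voice 1 is free -> assigned | voices=[79 62 - -]
Op 3: note_on(63): voice 2 is free -> assigned | voices=[79 62 63 -]
Op 4: note_on(82): voice 3 is free -> assigned | voices=[79 62 63 82]
Op 5: note_on(83): all voices busy, STEAL voice 0 (pitch 79, oldest) -> assign | voices=[83 62 63 82]
Op 6: note_on(84): all voices busy, STEAL voice 1 (pitch 62, oldest) -> assign | voices=[83 84 63 82]
Op 7: note_on(70): all voices busy, STEAL voice 2 (pitch 63, oldest) -> assign | voices=[83 84 70 82]
Op 8: note_off(83): free voice 0 | voices=[- 84 70 82]
Op 9: note_off(82): free voice 3 | voices=[- 84 70 -]

Answer: - 84 70 -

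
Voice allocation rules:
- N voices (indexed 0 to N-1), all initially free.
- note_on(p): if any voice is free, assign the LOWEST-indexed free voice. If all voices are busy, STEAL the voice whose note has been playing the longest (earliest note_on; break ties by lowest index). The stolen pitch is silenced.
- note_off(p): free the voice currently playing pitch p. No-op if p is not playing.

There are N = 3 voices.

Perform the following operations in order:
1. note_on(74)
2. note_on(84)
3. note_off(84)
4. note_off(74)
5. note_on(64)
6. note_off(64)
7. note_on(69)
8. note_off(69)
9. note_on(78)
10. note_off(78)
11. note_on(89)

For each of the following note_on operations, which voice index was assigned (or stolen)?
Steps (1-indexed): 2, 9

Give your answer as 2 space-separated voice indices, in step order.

Answer: 1 0

Derivation:
Op 1: note_on(74): voice 0 is free -> assigned | voices=[74 - -]
Op 2: note_on(84): voice 1 is free -> assigned | voices=[74 84 -]
Op 3: note_off(84): free voice 1 | voices=[74 - -]
Op 4: note_off(74): free voice 0 | voices=[- - -]
Op 5: note_on(64): voice 0 is free -> assigned | voices=[64 - -]
Op 6: note_off(64): free voice 0 | voices=[- - -]
Op 7: note_on(69): voice 0 is free -> assigned | voices=[69 - -]
Op 8: note_off(69): free voice 0 | voices=[- - -]
Op 9: note_on(78): voice 0 is free -> assigned | voices=[78 - -]
Op 10: note_off(78): free voice 0 | voices=[- - -]
Op 11: note_on(89): voice 0 is free -> assigned | voices=[89 - -]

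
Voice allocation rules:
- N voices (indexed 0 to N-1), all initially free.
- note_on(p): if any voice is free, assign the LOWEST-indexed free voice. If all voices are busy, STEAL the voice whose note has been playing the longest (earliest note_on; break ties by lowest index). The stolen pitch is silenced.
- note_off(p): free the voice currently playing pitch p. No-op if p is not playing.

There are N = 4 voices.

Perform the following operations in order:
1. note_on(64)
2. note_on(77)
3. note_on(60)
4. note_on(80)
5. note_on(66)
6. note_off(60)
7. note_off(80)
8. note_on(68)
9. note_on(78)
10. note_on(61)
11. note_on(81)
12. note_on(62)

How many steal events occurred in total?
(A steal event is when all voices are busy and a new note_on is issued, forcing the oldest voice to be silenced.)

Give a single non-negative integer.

Answer: 4

Derivation:
Op 1: note_on(64): voice 0 is free -> assigned | voices=[64 - - -]
Op 2: note_on(77): voice 1 is free -> assigned | voices=[64 77 - -]
Op 3: note_on(60): voice 2 is free -> assigned | voices=[64 77 60 -]
Op 4: note_on(80): voice 3 is free -> assigned | voices=[64 77 60 80]
Op 5: note_on(66): all voices busy, STEAL voice 0 (pitch 64, oldest) -> assign | voices=[66 77 60 80]
Op 6: note_off(60): free voice 2 | voices=[66 77 - 80]
Op 7: note_off(80): free voice 3 | voices=[66 77 - -]
Op 8: note_on(68): voice 2 is free -> assigned | voices=[66 77 68 -]
Op 9: note_on(78): voice 3 is free -> assigned | voices=[66 77 68 78]
Op 10: note_on(61): all voices busy, STEAL voice 1 (pitch 77, oldest) -> assign | voices=[66 61 68 78]
Op 11: note_on(81): all voices busy, STEAL voice 0 (pitch 66, oldest) -> assign | voices=[81 61 68 78]
Op 12: note_on(62): all voices busy, STEAL voice 2 (pitch 68, oldest) -> assign | voices=[81 61 62 78]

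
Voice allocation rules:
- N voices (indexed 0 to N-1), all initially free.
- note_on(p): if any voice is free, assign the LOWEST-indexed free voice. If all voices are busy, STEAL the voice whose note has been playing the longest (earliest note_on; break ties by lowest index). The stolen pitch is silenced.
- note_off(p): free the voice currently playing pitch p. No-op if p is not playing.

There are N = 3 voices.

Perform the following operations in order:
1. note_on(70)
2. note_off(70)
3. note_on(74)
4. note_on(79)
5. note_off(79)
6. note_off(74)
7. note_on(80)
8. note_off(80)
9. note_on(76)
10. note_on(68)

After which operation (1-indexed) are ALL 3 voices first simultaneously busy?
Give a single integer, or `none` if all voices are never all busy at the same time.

Answer: none

Derivation:
Op 1: note_on(70): voice 0 is free -> assigned | voices=[70 - -]
Op 2: note_off(70): free voice 0 | voices=[- - -]
Op 3: note_on(74): voice 0 is free -> assigned | voices=[74 - -]
Op 4: note_on(79): voice 1 is free -> assigned | voices=[74 79 -]
Op 5: note_off(79): free voice 1 | voices=[74 - -]
Op 6: note_off(74): free voice 0 | voices=[- - -]
Op 7: note_on(80): voice 0 is free -> assigned | voices=[80 - -]
Op 8: note_off(80): free voice 0 | voices=[- - -]
Op 9: note_on(76): voice 0 is free -> assigned | voices=[76 - -]
Op 10: note_on(68): voice 1 is free -> assigned | voices=[76 68 -]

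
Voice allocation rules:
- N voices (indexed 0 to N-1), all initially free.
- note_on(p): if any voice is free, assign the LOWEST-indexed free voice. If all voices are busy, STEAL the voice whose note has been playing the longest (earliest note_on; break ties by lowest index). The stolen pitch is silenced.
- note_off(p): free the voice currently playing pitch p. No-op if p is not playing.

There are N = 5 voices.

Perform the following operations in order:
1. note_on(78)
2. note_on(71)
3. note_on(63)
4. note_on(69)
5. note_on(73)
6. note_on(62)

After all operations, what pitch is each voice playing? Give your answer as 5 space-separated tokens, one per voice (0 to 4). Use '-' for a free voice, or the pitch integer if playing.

Answer: 62 71 63 69 73

Derivation:
Op 1: note_on(78): voice 0 is free -> assigned | voices=[78 - - - -]
Op 2: note_on(71): voice 1 is free -> assigned | voices=[78 71 - - -]
Op 3: note_on(63): voice 2 is free -> assigned | voices=[78 71 63 - -]
Op 4: note_on(69): voice 3 is free -> assigned | voices=[78 71 63 69 -]
Op 5: note_on(73): voice 4 is free -> assigned | voices=[78 71 63 69 73]
Op 6: note_on(62): all voices busy, STEAL voice 0 (pitch 78, oldest) -> assign | voices=[62 71 63 69 73]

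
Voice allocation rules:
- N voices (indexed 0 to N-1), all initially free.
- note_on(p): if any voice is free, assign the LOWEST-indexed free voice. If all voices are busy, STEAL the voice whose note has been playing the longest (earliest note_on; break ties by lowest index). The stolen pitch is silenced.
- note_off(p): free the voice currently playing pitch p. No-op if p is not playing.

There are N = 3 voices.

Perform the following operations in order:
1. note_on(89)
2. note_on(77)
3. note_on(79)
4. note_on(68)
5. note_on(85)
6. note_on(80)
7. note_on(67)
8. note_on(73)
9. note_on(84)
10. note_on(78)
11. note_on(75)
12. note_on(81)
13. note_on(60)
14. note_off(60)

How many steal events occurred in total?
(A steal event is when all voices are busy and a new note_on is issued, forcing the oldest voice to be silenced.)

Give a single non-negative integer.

Answer: 10

Derivation:
Op 1: note_on(89): voice 0 is free -> assigned | voices=[89 - -]
Op 2: note_on(77): voice 1 is free -> assigned | voices=[89 77 -]
Op 3: note_on(79): voice 2 is free -> assigned | voices=[89 77 79]
Op 4: note_on(68): all voices busy, STEAL voice 0 (pitch 89, oldest) -> assign | voices=[68 77 79]
Op 5: note_on(85): all voices busy, STEAL voice 1 (pitch 77, oldest) -> assign | voices=[68 85 79]
Op 6: note_on(80): all voices busy, STEAL voice 2 (pitch 79, oldest) -> assign | voices=[68 85 80]
Op 7: note_on(67): all voices busy, STEAL voice 0 (pitch 68, oldest) -> assign | voices=[67 85 80]
Op 8: note_on(73): all voices busy, STEAL voice 1 (pitch 85, oldest) -> assign | voices=[67 73 80]
Op 9: note_on(84): all voices busy, STEAL voice 2 (pitch 80, oldest) -> assign | voices=[67 73 84]
Op 10: note_on(78): all voices busy, STEAL voice 0 (pitch 67, oldest) -> assign | voices=[78 73 84]
Op 11: note_on(75): all voices busy, STEAL voice 1 (pitch 73, oldest) -> assign | voices=[78 75 84]
Op 12: note_on(81): all voices busy, STEAL voice 2 (pitch 84, oldest) -> assign | voices=[78 75 81]
Op 13: note_on(60): all voices busy, STEAL voice 0 (pitch 78, oldest) -> assign | voices=[60 75 81]
Op 14: note_off(60): free voice 0 | voices=[- 75 81]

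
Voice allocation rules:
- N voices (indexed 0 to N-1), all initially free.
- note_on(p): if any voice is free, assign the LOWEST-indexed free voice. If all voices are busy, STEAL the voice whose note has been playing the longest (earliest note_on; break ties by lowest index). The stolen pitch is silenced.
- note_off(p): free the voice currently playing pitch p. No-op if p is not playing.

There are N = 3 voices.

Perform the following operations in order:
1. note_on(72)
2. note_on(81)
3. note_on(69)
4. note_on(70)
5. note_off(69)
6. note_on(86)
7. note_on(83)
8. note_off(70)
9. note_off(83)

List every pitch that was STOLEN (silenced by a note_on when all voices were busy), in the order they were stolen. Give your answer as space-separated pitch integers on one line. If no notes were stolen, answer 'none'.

Answer: 72 81

Derivation:
Op 1: note_on(72): voice 0 is free -> assigned | voices=[72 - -]
Op 2: note_on(81): voice 1 is free -> assigned | voices=[72 81 -]
Op 3: note_on(69): voice 2 is free -> assigned | voices=[72 81 69]
Op 4: note_on(70): all voices busy, STEAL voice 0 (pitch 72, oldest) -> assign | voices=[70 81 69]
Op 5: note_off(69): free voice 2 | voices=[70 81 -]
Op 6: note_on(86): voice 2 is free -> assigned | voices=[70 81 86]
Op 7: note_on(83): all voices busy, STEAL voice 1 (pitch 81, oldest) -> assign | voices=[70 83 86]
Op 8: note_off(70): free voice 0 | voices=[- 83 86]
Op 9: note_off(83): free voice 1 | voices=[- - 86]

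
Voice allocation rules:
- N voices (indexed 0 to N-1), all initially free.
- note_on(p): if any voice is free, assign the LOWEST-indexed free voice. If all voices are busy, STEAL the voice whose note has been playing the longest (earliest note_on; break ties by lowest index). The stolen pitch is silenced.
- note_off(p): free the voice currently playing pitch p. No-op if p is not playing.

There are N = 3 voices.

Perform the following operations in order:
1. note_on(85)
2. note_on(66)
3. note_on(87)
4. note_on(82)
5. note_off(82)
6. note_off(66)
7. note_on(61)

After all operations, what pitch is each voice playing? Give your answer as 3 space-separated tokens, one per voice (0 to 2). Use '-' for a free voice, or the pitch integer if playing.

Op 1: note_on(85): voice 0 is free -> assigned | voices=[85 - -]
Op 2: note_on(66): voice 1 is free -> assigned | voices=[85 66 -]
Op 3: note_on(87): voice 2 is free -> assigned | voices=[85 66 87]
Op 4: note_on(82): all voices busy, STEAL voice 0 (pitch 85, oldest) -> assign | voices=[82 66 87]
Op 5: note_off(82): free voice 0 | voices=[- 66 87]
Op 6: note_off(66): free voice 1 | voices=[- - 87]
Op 7: note_on(61): voice 0 is free -> assigned | voices=[61 - 87]

Answer: 61 - 87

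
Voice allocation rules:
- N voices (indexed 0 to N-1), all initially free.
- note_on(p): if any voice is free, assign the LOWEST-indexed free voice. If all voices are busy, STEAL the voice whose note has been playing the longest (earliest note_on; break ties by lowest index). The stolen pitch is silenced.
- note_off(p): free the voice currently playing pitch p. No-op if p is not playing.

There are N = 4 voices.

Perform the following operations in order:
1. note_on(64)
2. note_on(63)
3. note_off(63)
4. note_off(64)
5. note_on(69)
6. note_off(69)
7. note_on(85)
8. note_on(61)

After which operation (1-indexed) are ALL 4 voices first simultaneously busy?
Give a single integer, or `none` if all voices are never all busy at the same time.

Op 1: note_on(64): voice 0 is free -> assigned | voices=[64 - - -]
Op 2: note_on(63): voice 1 is free -> assigned | voices=[64 63 - -]
Op 3: note_off(63): free voice 1 | voices=[64 - - -]
Op 4: note_off(64): free voice 0 | voices=[- - - -]
Op 5: note_on(69): voice 0 is free -> assigned | voices=[69 - - -]
Op 6: note_off(69): free voice 0 | voices=[- - - -]
Op 7: note_on(85): voice 0 is free -> assigned | voices=[85 - - -]
Op 8: note_on(61): voice 1 is free -> assigned | voices=[85 61 - -]

Answer: none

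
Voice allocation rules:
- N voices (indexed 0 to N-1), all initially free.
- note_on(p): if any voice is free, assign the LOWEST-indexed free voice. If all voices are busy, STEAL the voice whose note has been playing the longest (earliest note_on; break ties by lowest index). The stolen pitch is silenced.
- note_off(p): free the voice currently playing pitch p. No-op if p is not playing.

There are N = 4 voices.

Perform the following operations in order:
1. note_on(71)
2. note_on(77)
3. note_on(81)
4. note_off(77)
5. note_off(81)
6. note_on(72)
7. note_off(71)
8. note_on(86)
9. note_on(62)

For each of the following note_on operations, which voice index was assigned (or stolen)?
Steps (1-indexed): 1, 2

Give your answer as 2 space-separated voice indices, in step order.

Op 1: note_on(71): voice 0 is free -> assigned | voices=[71 - - -]
Op 2: note_on(77): voice 1 is free -> assigned | voices=[71 77 - -]
Op 3: note_on(81): voice 2 is free -> assigned | voices=[71 77 81 -]
Op 4: note_off(77): free voice 1 | voices=[71 - 81 -]
Op 5: note_off(81): free voice 2 | voices=[71 - - -]
Op 6: note_on(72): voice 1 is free -> assigned | voices=[71 72 - -]
Op 7: note_off(71): free voice 0 | voices=[- 72 - -]
Op 8: note_on(86): voice 0 is free -> assigned | voices=[86 72 - -]
Op 9: note_on(62): voice 2 is free -> assigned | voices=[86 72 62 -]

Answer: 0 1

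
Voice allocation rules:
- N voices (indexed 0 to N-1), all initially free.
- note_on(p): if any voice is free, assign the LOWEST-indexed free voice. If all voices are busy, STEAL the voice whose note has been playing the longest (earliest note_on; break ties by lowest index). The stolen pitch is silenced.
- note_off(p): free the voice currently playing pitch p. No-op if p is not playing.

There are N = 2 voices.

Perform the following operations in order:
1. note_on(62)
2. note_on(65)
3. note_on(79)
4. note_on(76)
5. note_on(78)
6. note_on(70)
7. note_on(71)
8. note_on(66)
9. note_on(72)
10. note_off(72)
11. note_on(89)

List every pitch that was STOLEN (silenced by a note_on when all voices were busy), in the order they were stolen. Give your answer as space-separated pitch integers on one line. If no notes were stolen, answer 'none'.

Answer: 62 65 79 76 78 70 71

Derivation:
Op 1: note_on(62): voice 0 is free -> assigned | voices=[62 -]
Op 2: note_on(65): voice 1 is free -> assigned | voices=[62 65]
Op 3: note_on(79): all voices busy, STEAL voice 0 (pitch 62, oldest) -> assign | voices=[79 65]
Op 4: note_on(76): all voices busy, STEAL voice 1 (pitch 65, oldest) -> assign | voices=[79 76]
Op 5: note_on(78): all voices busy, STEAL voice 0 (pitch 79, oldest) -> assign | voices=[78 76]
Op 6: note_on(70): all voices busy, STEAL voice 1 (pitch 76, oldest) -> assign | voices=[78 70]
Op 7: note_on(71): all voices busy, STEAL voice 0 (pitch 78, oldest) -> assign | voices=[71 70]
Op 8: note_on(66): all voices busy, STEAL voice 1 (pitch 70, oldest) -> assign | voices=[71 66]
Op 9: note_on(72): all voices busy, STEAL voice 0 (pitch 71, oldest) -> assign | voices=[72 66]
Op 10: note_off(72): free voice 0 | voices=[- 66]
Op 11: note_on(89): voice 0 is free -> assigned | voices=[89 66]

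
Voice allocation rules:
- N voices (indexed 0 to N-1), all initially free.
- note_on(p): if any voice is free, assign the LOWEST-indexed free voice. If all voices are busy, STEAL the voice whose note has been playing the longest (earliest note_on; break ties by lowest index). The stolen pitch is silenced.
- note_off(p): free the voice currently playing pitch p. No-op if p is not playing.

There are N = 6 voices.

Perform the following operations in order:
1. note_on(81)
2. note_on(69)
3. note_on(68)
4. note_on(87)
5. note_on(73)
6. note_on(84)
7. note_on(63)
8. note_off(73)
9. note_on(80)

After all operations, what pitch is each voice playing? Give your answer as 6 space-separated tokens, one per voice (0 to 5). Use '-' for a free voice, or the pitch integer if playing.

Answer: 63 69 68 87 80 84

Derivation:
Op 1: note_on(81): voice 0 is free -> assigned | voices=[81 - - - - -]
Op 2: note_on(69): voice 1 is free -> assigned | voices=[81 69 - - - -]
Op 3: note_on(68): voice 2 is free -> assigned | voices=[81 69 68 - - -]
Op 4: note_on(87): voice 3 is free -> assigned | voices=[81 69 68 87 - -]
Op 5: note_on(73): voice 4 is free -> assigned | voices=[81 69 68 87 73 -]
Op 6: note_on(84): voice 5 is free -> assigned | voices=[81 69 68 87 73 84]
Op 7: note_on(63): all voices busy, STEAL voice 0 (pitch 81, oldest) -> assign | voices=[63 69 68 87 73 84]
Op 8: note_off(73): free voice 4 | voices=[63 69 68 87 - 84]
Op 9: note_on(80): voice 4 is free -> assigned | voices=[63 69 68 87 80 84]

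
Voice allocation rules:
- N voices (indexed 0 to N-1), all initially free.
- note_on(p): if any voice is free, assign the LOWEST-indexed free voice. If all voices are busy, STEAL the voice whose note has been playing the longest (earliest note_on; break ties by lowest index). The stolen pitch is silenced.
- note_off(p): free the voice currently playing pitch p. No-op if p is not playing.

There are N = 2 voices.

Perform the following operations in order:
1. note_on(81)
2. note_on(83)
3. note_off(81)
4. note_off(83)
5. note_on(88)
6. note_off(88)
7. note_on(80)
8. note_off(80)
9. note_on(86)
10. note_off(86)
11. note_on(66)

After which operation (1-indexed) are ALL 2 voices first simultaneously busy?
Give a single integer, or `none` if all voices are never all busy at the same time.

Answer: 2

Derivation:
Op 1: note_on(81): voice 0 is free -> assigned | voices=[81 -]
Op 2: note_on(83): voice 1 is free -> assigned | voices=[81 83]
Op 3: note_off(81): free voice 0 | voices=[- 83]
Op 4: note_off(83): free voice 1 | voices=[- -]
Op 5: note_on(88): voice 0 is free -> assigned | voices=[88 -]
Op 6: note_off(88): free voice 0 | voices=[- -]
Op 7: note_on(80): voice 0 is free -> assigned | voices=[80 -]
Op 8: note_off(80): free voice 0 | voices=[- -]
Op 9: note_on(86): voice 0 is free -> assigned | voices=[86 -]
Op 10: note_off(86): free voice 0 | voices=[- -]
Op 11: note_on(66): voice 0 is free -> assigned | voices=[66 -]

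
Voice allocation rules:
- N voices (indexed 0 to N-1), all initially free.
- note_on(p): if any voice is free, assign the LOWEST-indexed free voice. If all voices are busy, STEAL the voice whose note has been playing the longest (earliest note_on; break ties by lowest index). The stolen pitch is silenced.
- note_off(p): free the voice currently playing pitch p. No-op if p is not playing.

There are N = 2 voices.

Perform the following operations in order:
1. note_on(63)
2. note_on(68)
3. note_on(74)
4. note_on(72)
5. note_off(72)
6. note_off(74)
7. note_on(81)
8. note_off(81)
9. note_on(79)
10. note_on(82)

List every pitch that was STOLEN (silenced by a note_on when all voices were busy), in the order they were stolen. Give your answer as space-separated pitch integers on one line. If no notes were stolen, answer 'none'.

Answer: 63 68

Derivation:
Op 1: note_on(63): voice 0 is free -> assigned | voices=[63 -]
Op 2: note_on(68): voice 1 is free -> assigned | voices=[63 68]
Op 3: note_on(74): all voices busy, STEAL voice 0 (pitch 63, oldest) -> assign | voices=[74 68]
Op 4: note_on(72): all voices busy, STEAL voice 1 (pitch 68, oldest) -> assign | voices=[74 72]
Op 5: note_off(72): free voice 1 | voices=[74 -]
Op 6: note_off(74): free voice 0 | voices=[- -]
Op 7: note_on(81): voice 0 is free -> assigned | voices=[81 -]
Op 8: note_off(81): free voice 0 | voices=[- -]
Op 9: note_on(79): voice 0 is free -> assigned | voices=[79 -]
Op 10: note_on(82): voice 1 is free -> assigned | voices=[79 82]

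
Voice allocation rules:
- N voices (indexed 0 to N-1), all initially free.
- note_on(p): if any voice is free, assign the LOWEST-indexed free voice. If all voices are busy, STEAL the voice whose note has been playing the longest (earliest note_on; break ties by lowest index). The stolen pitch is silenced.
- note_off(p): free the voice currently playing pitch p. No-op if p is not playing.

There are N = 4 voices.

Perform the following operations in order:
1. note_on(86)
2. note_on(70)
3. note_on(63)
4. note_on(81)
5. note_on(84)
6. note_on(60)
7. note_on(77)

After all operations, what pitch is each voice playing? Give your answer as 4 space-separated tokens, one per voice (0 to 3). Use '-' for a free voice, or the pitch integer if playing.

Answer: 84 60 77 81

Derivation:
Op 1: note_on(86): voice 0 is free -> assigned | voices=[86 - - -]
Op 2: note_on(70): voice 1 is free -> assigned | voices=[86 70 - -]
Op 3: note_on(63): voice 2 is free -> assigned | voices=[86 70 63 -]
Op 4: note_on(81): voice 3 is free -> assigned | voices=[86 70 63 81]
Op 5: note_on(84): all voices busy, STEAL voice 0 (pitch 86, oldest) -> assign | voices=[84 70 63 81]
Op 6: note_on(60): all voices busy, STEAL voice 1 (pitch 70, oldest) -> assign | voices=[84 60 63 81]
Op 7: note_on(77): all voices busy, STEAL voice 2 (pitch 63, oldest) -> assign | voices=[84 60 77 81]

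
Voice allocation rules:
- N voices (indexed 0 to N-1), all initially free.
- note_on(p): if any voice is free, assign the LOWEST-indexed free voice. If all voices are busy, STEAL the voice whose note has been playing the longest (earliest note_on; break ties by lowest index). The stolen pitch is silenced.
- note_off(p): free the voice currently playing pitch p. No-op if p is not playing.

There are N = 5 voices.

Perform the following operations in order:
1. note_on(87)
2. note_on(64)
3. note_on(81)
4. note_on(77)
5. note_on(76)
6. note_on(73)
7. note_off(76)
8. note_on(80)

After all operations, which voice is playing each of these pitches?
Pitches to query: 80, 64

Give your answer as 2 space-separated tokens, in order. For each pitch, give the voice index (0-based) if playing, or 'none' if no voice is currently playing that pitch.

Op 1: note_on(87): voice 0 is free -> assigned | voices=[87 - - - -]
Op 2: note_on(64): voice 1 is free -> assigned | voices=[87 64 - - -]
Op 3: note_on(81): voice 2 is free -> assigned | voices=[87 64 81 - -]
Op 4: note_on(77): voice 3 is free -> assigned | voices=[87 64 81 77 -]
Op 5: note_on(76): voice 4 is free -> assigned | voices=[87 64 81 77 76]
Op 6: note_on(73): all voices busy, STEAL voice 0 (pitch 87, oldest) -> assign | voices=[73 64 81 77 76]
Op 7: note_off(76): free voice 4 | voices=[73 64 81 77 -]
Op 8: note_on(80): voice 4 is free -> assigned | voices=[73 64 81 77 80]

Answer: 4 1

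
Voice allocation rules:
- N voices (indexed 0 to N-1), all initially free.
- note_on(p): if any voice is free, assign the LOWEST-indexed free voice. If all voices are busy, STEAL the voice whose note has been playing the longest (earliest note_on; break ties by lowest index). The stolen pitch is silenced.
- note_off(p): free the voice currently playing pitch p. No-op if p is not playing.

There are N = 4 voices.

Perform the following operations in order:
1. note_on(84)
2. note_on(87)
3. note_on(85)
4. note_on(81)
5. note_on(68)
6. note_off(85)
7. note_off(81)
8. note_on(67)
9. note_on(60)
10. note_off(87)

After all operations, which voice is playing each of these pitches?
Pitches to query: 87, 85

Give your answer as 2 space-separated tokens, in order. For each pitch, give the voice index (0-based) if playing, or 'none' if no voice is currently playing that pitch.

Answer: none none

Derivation:
Op 1: note_on(84): voice 0 is free -> assigned | voices=[84 - - -]
Op 2: note_on(87): voice 1 is free -> assigned | voices=[84 87 - -]
Op 3: note_on(85): voice 2 is free -> assigned | voices=[84 87 85 -]
Op 4: note_on(81): voice 3 is free -> assigned | voices=[84 87 85 81]
Op 5: note_on(68): all voices busy, STEAL voice 0 (pitch 84, oldest) -> assign | voices=[68 87 85 81]
Op 6: note_off(85): free voice 2 | voices=[68 87 - 81]
Op 7: note_off(81): free voice 3 | voices=[68 87 - -]
Op 8: note_on(67): voice 2 is free -> assigned | voices=[68 87 67 -]
Op 9: note_on(60): voice 3 is free -> assigned | voices=[68 87 67 60]
Op 10: note_off(87): free voice 1 | voices=[68 - 67 60]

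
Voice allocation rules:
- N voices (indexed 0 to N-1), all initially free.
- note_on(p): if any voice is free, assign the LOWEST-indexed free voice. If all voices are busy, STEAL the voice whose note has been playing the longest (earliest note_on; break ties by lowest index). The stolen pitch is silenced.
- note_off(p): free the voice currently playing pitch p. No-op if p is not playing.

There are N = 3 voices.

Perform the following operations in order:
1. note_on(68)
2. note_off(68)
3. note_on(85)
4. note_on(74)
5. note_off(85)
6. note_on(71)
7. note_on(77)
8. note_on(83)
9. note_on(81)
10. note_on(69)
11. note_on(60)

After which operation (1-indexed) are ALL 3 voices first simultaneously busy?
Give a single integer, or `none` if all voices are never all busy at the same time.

Op 1: note_on(68): voice 0 is free -> assigned | voices=[68 - -]
Op 2: note_off(68): free voice 0 | voices=[- - -]
Op 3: note_on(85): voice 0 is free -> assigned | voices=[85 - -]
Op 4: note_on(74): voice 1 is free -> assigned | voices=[85 74 -]
Op 5: note_off(85): free voice 0 | voices=[- 74 -]
Op 6: note_on(71): voice 0 is free -> assigned | voices=[71 74 -]
Op 7: note_on(77): voice 2 is free -> assigned | voices=[71 74 77]
Op 8: note_on(83): all voices busy, STEAL voice 1 (pitch 74, oldest) -> assign | voices=[71 83 77]
Op 9: note_on(81): all voices busy, STEAL voice 0 (pitch 71, oldest) -> assign | voices=[81 83 77]
Op 10: note_on(69): all voices busy, STEAL voice 2 (pitch 77, oldest) -> assign | voices=[81 83 69]
Op 11: note_on(60): all voices busy, STEAL voice 1 (pitch 83, oldest) -> assign | voices=[81 60 69]

Answer: 7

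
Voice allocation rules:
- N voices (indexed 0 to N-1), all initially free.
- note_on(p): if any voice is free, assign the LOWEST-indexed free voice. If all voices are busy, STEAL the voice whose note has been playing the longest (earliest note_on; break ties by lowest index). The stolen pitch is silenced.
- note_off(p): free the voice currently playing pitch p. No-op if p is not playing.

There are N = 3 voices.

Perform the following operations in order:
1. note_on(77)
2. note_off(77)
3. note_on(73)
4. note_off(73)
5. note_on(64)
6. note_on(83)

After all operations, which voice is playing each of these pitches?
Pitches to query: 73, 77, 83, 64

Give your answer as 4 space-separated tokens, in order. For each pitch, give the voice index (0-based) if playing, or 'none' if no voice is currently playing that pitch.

Answer: none none 1 0

Derivation:
Op 1: note_on(77): voice 0 is free -> assigned | voices=[77 - -]
Op 2: note_off(77): free voice 0 | voices=[- - -]
Op 3: note_on(73): voice 0 is free -> assigned | voices=[73 - -]
Op 4: note_off(73): free voice 0 | voices=[- - -]
Op 5: note_on(64): voice 0 is free -> assigned | voices=[64 - -]
Op 6: note_on(83): voice 1 is free -> assigned | voices=[64 83 -]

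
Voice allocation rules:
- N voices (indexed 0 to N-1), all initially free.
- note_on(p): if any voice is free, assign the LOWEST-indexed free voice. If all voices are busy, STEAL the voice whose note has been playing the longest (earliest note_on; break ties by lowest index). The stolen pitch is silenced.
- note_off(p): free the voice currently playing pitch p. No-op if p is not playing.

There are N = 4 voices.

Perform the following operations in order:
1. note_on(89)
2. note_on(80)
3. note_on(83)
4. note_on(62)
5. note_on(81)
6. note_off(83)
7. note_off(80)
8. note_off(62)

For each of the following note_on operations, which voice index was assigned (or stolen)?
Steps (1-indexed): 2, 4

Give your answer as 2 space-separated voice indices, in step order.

Op 1: note_on(89): voice 0 is free -> assigned | voices=[89 - - -]
Op 2: note_on(80): voice 1 is free -> assigned | voices=[89 80 - -]
Op 3: note_on(83): voice 2 is free -> assigned | voices=[89 80 83 -]
Op 4: note_on(62): voice 3 is free -> assigned | voices=[89 80 83 62]
Op 5: note_on(81): all voices busy, STEAL voice 0 (pitch 89, oldest) -> assign | voices=[81 80 83 62]
Op 6: note_off(83): free voice 2 | voices=[81 80 - 62]
Op 7: note_off(80): free voice 1 | voices=[81 - - 62]
Op 8: note_off(62): free voice 3 | voices=[81 - - -]

Answer: 1 3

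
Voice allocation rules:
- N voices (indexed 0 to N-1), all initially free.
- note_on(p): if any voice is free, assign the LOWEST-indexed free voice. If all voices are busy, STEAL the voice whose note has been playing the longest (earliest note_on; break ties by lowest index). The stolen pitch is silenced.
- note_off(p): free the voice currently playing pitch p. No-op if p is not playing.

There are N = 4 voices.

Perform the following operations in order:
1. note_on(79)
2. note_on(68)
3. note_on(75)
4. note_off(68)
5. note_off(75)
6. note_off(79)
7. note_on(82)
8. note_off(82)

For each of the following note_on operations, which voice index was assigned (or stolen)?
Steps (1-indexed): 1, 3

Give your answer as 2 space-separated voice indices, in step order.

Op 1: note_on(79): voice 0 is free -> assigned | voices=[79 - - -]
Op 2: note_on(68): voice 1 is free -> assigned | voices=[79 68 - -]
Op 3: note_on(75): voice 2 is free -> assigned | voices=[79 68 75 -]
Op 4: note_off(68): free voice 1 | voices=[79 - 75 -]
Op 5: note_off(75): free voice 2 | voices=[79 - - -]
Op 6: note_off(79): free voice 0 | voices=[- - - -]
Op 7: note_on(82): voice 0 is free -> assigned | voices=[82 - - -]
Op 8: note_off(82): free voice 0 | voices=[- - - -]

Answer: 0 2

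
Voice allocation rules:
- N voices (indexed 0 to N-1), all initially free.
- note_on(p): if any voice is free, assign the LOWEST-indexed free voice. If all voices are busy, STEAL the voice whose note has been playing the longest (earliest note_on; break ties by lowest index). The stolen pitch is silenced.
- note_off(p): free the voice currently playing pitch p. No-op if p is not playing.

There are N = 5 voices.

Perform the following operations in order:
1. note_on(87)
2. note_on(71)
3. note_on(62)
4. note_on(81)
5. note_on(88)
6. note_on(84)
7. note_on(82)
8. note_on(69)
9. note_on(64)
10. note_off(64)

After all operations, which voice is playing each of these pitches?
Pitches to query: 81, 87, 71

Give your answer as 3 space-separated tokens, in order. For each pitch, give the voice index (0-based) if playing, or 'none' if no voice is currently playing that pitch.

Answer: none none none

Derivation:
Op 1: note_on(87): voice 0 is free -> assigned | voices=[87 - - - -]
Op 2: note_on(71): voice 1 is free -> assigned | voices=[87 71 - - -]
Op 3: note_on(62): voice 2 is free -> assigned | voices=[87 71 62 - -]
Op 4: note_on(81): voice 3 is free -> assigned | voices=[87 71 62 81 -]
Op 5: note_on(88): voice 4 is free -> assigned | voices=[87 71 62 81 88]
Op 6: note_on(84): all voices busy, STEAL voice 0 (pitch 87, oldest) -> assign | voices=[84 71 62 81 88]
Op 7: note_on(82): all voices busy, STEAL voice 1 (pitch 71, oldest) -> assign | voices=[84 82 62 81 88]
Op 8: note_on(69): all voices busy, STEAL voice 2 (pitch 62, oldest) -> assign | voices=[84 82 69 81 88]
Op 9: note_on(64): all voices busy, STEAL voice 3 (pitch 81, oldest) -> assign | voices=[84 82 69 64 88]
Op 10: note_off(64): free voice 3 | voices=[84 82 69 - 88]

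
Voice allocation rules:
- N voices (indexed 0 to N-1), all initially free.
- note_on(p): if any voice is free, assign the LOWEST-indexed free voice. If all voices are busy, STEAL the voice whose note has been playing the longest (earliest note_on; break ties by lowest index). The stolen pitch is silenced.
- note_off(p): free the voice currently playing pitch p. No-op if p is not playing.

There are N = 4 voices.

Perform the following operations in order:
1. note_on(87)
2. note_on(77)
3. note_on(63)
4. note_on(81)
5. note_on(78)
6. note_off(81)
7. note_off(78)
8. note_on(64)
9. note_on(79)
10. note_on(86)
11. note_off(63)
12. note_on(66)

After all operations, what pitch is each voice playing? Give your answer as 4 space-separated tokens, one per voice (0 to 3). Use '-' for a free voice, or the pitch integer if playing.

Answer: 64 86 66 79

Derivation:
Op 1: note_on(87): voice 0 is free -> assigned | voices=[87 - - -]
Op 2: note_on(77): voice 1 is free -> assigned | voices=[87 77 - -]
Op 3: note_on(63): voice 2 is free -> assigned | voices=[87 77 63 -]
Op 4: note_on(81): voice 3 is free -> assigned | voices=[87 77 63 81]
Op 5: note_on(78): all voices busy, STEAL voice 0 (pitch 87, oldest) -> assign | voices=[78 77 63 81]
Op 6: note_off(81): free voice 3 | voices=[78 77 63 -]
Op 7: note_off(78): free voice 0 | voices=[- 77 63 -]
Op 8: note_on(64): voice 0 is free -> assigned | voices=[64 77 63 -]
Op 9: note_on(79): voice 3 is free -> assigned | voices=[64 77 63 79]
Op 10: note_on(86): all voices busy, STEAL voice 1 (pitch 77, oldest) -> assign | voices=[64 86 63 79]
Op 11: note_off(63): free voice 2 | voices=[64 86 - 79]
Op 12: note_on(66): voice 2 is free -> assigned | voices=[64 86 66 79]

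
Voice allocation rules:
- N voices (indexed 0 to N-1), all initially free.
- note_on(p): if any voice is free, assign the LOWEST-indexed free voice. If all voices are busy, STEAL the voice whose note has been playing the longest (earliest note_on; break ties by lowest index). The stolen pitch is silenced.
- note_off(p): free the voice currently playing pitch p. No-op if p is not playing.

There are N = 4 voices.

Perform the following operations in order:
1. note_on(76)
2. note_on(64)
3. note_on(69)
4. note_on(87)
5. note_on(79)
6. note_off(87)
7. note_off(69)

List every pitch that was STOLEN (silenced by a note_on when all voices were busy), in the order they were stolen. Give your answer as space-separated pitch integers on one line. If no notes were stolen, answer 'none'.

Op 1: note_on(76): voice 0 is free -> assigned | voices=[76 - - -]
Op 2: note_on(64): voice 1 is free -> assigned | voices=[76 64 - -]
Op 3: note_on(69): voice 2 is free -> assigned | voices=[76 64 69 -]
Op 4: note_on(87): voice 3 is free -> assigned | voices=[76 64 69 87]
Op 5: note_on(79): all voices busy, STEAL voice 0 (pitch 76, oldest) -> assign | voices=[79 64 69 87]
Op 6: note_off(87): free voice 3 | voices=[79 64 69 -]
Op 7: note_off(69): free voice 2 | voices=[79 64 - -]

Answer: 76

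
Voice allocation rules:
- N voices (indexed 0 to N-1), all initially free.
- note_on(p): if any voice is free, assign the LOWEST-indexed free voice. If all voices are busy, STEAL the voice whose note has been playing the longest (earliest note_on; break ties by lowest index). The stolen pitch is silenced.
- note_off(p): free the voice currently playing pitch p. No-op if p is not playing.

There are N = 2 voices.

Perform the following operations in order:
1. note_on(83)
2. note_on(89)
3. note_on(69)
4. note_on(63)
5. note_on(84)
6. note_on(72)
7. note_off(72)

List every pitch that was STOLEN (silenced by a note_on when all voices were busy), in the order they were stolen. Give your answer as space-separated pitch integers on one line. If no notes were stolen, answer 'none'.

Op 1: note_on(83): voice 0 is free -> assigned | voices=[83 -]
Op 2: note_on(89): voice 1 is free -> assigned | voices=[83 89]
Op 3: note_on(69): all voices busy, STEAL voice 0 (pitch 83, oldest) -> assign | voices=[69 89]
Op 4: note_on(63): all voices busy, STEAL voice 1 (pitch 89, oldest) -> assign | voices=[69 63]
Op 5: note_on(84): all voices busy, STEAL voice 0 (pitch 69, oldest) -> assign | voices=[84 63]
Op 6: note_on(72): all voices busy, STEAL voice 1 (pitch 63, oldest) -> assign | voices=[84 72]
Op 7: note_off(72): free voice 1 | voices=[84 -]

Answer: 83 89 69 63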